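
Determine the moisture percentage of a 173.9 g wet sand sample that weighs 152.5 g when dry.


Formula: MC = (W_wet - W_dry) / W_wet * 100
Water mass = 173.9 - 152.5 = 21.4 g
MC = 21.4 / 173.9 * 100 = 12.3059%

Final answer: 12.3059%


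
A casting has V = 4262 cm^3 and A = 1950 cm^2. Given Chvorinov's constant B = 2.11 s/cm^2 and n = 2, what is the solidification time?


Formula: t_s = B * (V/A)^n  (Chvorinov's rule, n=2)
Modulus M = V/A = 4262/1950 = 2.185641 cm
M^2 = 2.185641^2 = 4.777027 cm^2
t_s = 2.11 * 4.777027 = 10.0795 s


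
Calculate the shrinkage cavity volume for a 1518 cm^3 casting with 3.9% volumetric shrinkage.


Formula: V_shrink = V_casting * shrinkage_pct / 100
V_shrink = 1518 cm^3 * 3.9 / 100 = 59.2020 cm^3


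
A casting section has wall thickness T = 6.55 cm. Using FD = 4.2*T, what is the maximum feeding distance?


Formula: FD = 4.2 * T  (riser feeding-distance rule)
FD = 4.2 * 6.55 cm = 27.5100 cm

Answer: 27.5100 cm


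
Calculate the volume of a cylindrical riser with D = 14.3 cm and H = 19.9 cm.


Formula: V = pi * (D/2)^2 * H  (cylinder volume)
Radius = D/2 = 14.3/2 = 7.15 cm
V = pi * 7.15^2 * 19.9 = 3196.0608 cm^3

Answer: 3196.0608 cm^3


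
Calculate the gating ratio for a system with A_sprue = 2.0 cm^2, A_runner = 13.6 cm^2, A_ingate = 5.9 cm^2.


Sprue:Runner:Ingate = 1 : 13.6/2.0 : 5.9/2.0 = 1:6.80:2.95


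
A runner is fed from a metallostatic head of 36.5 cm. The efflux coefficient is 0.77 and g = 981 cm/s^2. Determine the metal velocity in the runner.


Formula: v = Cd * sqrt(2 * g * h)  (Torricelli with discharge coefficient)
2*g*h = 2 * 981 * 36.5 = 71613.0 cm^2/s^2
sqrt(71613.0) = 267.60605 cm/s
v = 0.77 * 267.60605 = 206.0567 cm/s


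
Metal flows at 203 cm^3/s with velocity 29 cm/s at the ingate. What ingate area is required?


Formula: A_ingate = Q / v  (continuity equation)
A = 203 cm^3/s / 29 cm/s = 7.0000 cm^2


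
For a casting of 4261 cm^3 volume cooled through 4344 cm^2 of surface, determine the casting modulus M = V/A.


Formula: Casting Modulus M = V / A
M = 4261 cm^3 / 4344 cm^2 = 0.9809 cm

Final answer: 0.9809 cm


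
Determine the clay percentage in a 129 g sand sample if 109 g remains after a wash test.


Formula: Clay% = (W_total - W_washed) / W_total * 100
Clay mass = 129 - 109 = 20 g
Clay% = 20 / 129 * 100 = 15.5039%

Final answer: 15.5039%


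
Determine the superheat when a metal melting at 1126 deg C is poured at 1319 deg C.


Formula: Superheat = T_pour - T_melt
Superheat = 1319 - 1126 = 193 deg C

Final answer: 193 deg C


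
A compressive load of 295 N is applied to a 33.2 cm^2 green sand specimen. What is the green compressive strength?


Formula: Compressive Strength = Force / Area
Strength = 295 N / 33.2 cm^2 = 8.8855 N/cm^2

Answer: 8.8855 N/cm^2


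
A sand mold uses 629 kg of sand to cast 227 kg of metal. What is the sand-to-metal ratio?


Formula: Sand-to-Metal Ratio = W_sand / W_metal
Ratio = 629 kg / 227 kg = 2.7709


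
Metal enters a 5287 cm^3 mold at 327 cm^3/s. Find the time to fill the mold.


Formula: t_fill = V_mold / Q_flow
t = 5287 cm^3 / 327 cm^3/s = 16.1682 s

Answer: 16.1682 s


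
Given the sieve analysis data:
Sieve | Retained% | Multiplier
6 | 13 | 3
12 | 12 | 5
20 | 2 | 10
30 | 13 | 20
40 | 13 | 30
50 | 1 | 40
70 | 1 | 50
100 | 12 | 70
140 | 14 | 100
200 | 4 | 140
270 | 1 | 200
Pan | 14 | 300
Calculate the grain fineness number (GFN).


Formula: GFN = sum(pct * multiplier) / sum(pct)
sum(pct * multiplier) = 8059
sum(pct) = 100
GFN = 8059 / 100 = 80.59

80.59


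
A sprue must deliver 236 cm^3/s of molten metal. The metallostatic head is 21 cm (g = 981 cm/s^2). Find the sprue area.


Formula: v = sqrt(2*g*h), A = Q/v
Velocity: v = sqrt(2 * 981 * 21) = sqrt(41202) = 202.9828 cm/s
Sprue area: A = Q / v = 236 / 202.9828 = 1.1627 cm^2

Answer: 1.1627 cm^2


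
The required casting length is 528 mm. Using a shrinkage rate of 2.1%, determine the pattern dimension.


Formula: L_pattern = L_casting * (1 + shrinkage_rate/100)
Shrinkage factor = 1 + 2.1/100 = 1.021
L_pattern = 528 mm * 1.021 = 539.0880 mm

539.0880 mm


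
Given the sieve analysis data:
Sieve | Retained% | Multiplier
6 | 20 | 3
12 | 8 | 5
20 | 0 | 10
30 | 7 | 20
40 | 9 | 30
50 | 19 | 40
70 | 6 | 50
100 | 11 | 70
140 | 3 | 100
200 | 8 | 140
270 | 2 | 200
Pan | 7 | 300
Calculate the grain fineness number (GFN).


Formula: GFN = sum(pct * multiplier) / sum(pct)
sum(pct * multiplier) = 6260
sum(pct) = 100
GFN = 6260 / 100 = 62.60

Final answer: 62.60


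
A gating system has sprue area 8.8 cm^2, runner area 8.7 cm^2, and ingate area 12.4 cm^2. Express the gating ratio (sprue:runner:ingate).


Sprue:Runner:Ingate = 1 : 8.7/8.8 : 12.4/8.8 = 1:0.99:1.41

1:0.99:1.41


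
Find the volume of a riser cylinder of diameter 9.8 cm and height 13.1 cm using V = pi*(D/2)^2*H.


Formula: V = pi * (D/2)^2 * H  (cylinder volume)
Radius = D/2 = 9.8/2 = 4.9 cm
V = pi * 4.9^2 * 13.1 = 988.1283 cm^3

Final answer: 988.1283 cm^3


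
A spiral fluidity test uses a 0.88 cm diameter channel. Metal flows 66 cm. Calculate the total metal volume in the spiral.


Formula: V = pi * (d/2)^2 * L  (cylinder volume)
Radius = 0.88/2 = 0.44 cm
V = pi * 0.44^2 * 66 = 40.1420 cm^3

Final answer: 40.1420 cm^3


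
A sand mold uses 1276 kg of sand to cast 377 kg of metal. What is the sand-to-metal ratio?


Formula: Sand-to-Metal Ratio = W_sand / W_metal
Ratio = 1276 kg / 377 kg = 3.3846

Answer: 3.3846


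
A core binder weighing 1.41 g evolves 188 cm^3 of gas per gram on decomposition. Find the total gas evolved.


Formula: V_gas = W_binder * gas_evolution_rate
V = 1.41 g * 188 cm^3/g = 265.0800 cm^3

265.0800 cm^3


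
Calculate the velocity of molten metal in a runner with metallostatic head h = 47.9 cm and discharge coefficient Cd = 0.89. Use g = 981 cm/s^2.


Formula: v = Cd * sqrt(2 * g * h)  (Torricelli with discharge coefficient)
2*g*h = 2 * 981 * 47.9 = 93979.8 cm^2/s^2
sqrt(93979.8) = 306.56125 cm/s
v = 0.89 * 306.56125 = 272.8395 cm/s

272.8395 cm/s


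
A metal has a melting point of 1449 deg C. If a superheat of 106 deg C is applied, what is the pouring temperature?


Formula: T_pour = T_melt + Superheat
T_pour = 1449 + 106 = 1555 deg C


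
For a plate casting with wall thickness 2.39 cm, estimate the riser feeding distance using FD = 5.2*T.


Formula: FD = 5.2 * T  (riser feeding-distance rule)
FD = 5.2 * 2.39 cm = 12.4280 cm

Final answer: 12.4280 cm


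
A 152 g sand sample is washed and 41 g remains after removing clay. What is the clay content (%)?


Formula: Clay% = (W_total - W_washed) / W_total * 100
Clay mass = 152 - 41 = 111 g
Clay% = 111 / 152 * 100 = 73.0263%

Answer: 73.0263%


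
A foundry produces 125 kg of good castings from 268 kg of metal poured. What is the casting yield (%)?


Formula: Casting Yield = (W_good / W_total) * 100
Yield = (125 kg / 268 kg) * 100 = 46.6418%


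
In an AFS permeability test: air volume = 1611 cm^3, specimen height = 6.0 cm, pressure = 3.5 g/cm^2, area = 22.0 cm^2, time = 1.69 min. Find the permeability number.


Formula: Permeability Number P = (V * H) / (p * A * t)
Numerator: V * H = 1611 * 6.0 = 9666.0
Denominator: p * A * t = 3.5 * 22.0 * 1.69 = 130.13
P = 9666.0 / 130.13 = 74.2796

Answer: 74.2796


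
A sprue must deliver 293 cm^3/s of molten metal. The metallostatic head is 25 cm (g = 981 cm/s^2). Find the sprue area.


Formula: v = sqrt(2*g*h), A = Q/v
Velocity: v = sqrt(2 * 981 * 25) = sqrt(49050) = 221.4723 cm/s
Sprue area: A = Q / v = 293 / 221.4723 = 1.3230 cm^2

1.3230 cm^2


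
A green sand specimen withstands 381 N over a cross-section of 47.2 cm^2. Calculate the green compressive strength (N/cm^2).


Formula: Compressive Strength = Force / Area
Strength = 381 N / 47.2 cm^2 = 8.0720 N/cm^2

Final answer: 8.0720 N/cm^2


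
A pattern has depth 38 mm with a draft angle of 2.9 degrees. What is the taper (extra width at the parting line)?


Formula: taper = depth * tan(draft_angle)
tan(2.9 deg) = 0.0506578
taper = 38 mm * 0.0506578 = 1.9250 mm


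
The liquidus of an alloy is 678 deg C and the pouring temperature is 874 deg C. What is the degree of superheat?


Formula: Superheat = T_pour - T_melt
Superheat = 874 - 678 = 196 deg C

196 deg C


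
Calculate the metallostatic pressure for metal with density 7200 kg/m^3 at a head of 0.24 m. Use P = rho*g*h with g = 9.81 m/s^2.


Formula: P = rho * g * h
rho * g = 7200 * 9.81 = 70632.0 N/m^3
P = 70632.0 * 0.24 = 16951.6800 Pa

Final answer: 16951.6800 Pa


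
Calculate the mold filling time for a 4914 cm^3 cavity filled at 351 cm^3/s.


Formula: t_fill = V_mold / Q_flow
t = 4914 cm^3 / 351 cm^3/s = 14.0000 s

Final answer: 14.0000 s


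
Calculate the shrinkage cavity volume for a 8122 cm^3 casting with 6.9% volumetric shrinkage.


Formula: V_shrink = V_casting * shrinkage_pct / 100
V_shrink = 8122 cm^3 * 6.9 / 100 = 560.4180 cm^3

Final answer: 560.4180 cm^3


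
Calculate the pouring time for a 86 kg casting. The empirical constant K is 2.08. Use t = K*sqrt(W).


Formula: t = K * sqrt(W)
sqrt(W) = sqrt(86) = 9.27362
t = 2.08 * 9.27362 = 19.2891 s

19.2891 s


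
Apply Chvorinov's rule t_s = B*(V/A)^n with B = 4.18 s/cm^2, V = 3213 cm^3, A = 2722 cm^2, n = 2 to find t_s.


Formula: t_s = B * (V/A)^n  (Chvorinov's rule, n=2)
Modulus M = V/A = 3213/2722 = 1.180382 cm
M^2 = 1.180382^2 = 1.393302 cm^2
t_s = 4.18 * 1.393302 = 5.8240 s

Final answer: 5.8240 s


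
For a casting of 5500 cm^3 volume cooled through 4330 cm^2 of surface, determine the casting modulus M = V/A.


Formula: Casting Modulus M = V / A
M = 5500 cm^3 / 4330 cm^2 = 1.2702 cm

Answer: 1.2702 cm


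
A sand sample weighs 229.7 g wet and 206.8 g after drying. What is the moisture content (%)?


Formula: MC = (W_wet - W_dry) / W_wet * 100
Water mass = 229.7 - 206.8 = 22.9 g
MC = 22.9 / 229.7 * 100 = 9.9695%

Answer: 9.9695%


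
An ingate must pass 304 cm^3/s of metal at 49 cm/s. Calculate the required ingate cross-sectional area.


Formula: A_ingate = Q / v  (continuity equation)
A = 304 cm^3/s / 49 cm/s = 6.2041 cm^2

Final answer: 6.2041 cm^2


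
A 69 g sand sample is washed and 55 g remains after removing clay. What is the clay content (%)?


Formula: Clay% = (W_total - W_washed) / W_total * 100
Clay mass = 69 - 55 = 14 g
Clay% = 14 / 69 * 100 = 20.2899%


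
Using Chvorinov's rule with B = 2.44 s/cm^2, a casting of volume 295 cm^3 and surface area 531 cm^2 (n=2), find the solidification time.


Formula: t_s = B * (V/A)^n  (Chvorinov's rule, n=2)
Modulus M = V/A = 295/531 = 0.555556 cm
M^2 = 0.555556^2 = 0.308642 cm^2
t_s = 2.44 * 0.308642 = 0.7531 s

Final answer: 0.7531 s


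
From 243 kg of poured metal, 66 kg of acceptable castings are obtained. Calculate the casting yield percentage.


Formula: Casting Yield = (W_good / W_total) * 100
Yield = (66 kg / 243 kg) * 100 = 27.1605%

Final answer: 27.1605%


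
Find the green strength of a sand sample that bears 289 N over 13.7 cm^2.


Formula: Compressive Strength = Force / Area
Strength = 289 N / 13.7 cm^2 = 21.0949 N/cm^2

Answer: 21.0949 N/cm^2


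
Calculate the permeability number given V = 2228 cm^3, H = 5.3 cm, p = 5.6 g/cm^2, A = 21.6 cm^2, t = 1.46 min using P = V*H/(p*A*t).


Formula: Permeability Number P = (V * H) / (p * A * t)
Numerator: V * H = 2228 * 5.3 = 11808.4
Denominator: p * A * t = 5.6 * 21.6 * 1.46 = 176.6016
P = 11808.4 / 176.6016 = 66.8646


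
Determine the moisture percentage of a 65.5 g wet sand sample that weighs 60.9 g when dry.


Formula: MC = (W_wet - W_dry) / W_wet * 100
Water mass = 65.5 - 60.9 = 4.6 g
MC = 4.6 / 65.5 * 100 = 7.0229%

Answer: 7.0229%


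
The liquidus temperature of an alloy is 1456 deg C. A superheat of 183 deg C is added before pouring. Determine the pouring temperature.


Formula: T_pour = T_melt + Superheat
T_pour = 1456 + 183 = 1639 deg C

1639 deg C


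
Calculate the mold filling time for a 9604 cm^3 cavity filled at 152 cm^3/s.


Formula: t_fill = V_mold / Q_flow
t = 9604 cm^3 / 152 cm^3/s = 63.1842 s


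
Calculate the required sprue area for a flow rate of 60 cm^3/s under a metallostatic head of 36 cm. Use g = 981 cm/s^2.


Formula: v = sqrt(2*g*h), A = Q/v
Velocity: v = sqrt(2 * 981 * 36) = sqrt(70632) = 265.7668 cm/s
Sprue area: A = Q / v = 60 / 265.7668 = 0.2258 cm^2


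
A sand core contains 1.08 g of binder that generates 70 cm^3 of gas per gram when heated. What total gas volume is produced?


Formula: V_gas = W_binder * gas_evolution_rate
V = 1.08 g * 70 cm^3/g = 75.6000 cm^3


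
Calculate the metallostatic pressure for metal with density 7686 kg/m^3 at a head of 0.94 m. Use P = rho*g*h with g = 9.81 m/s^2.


Formula: P = rho * g * h
rho * g = 7686 * 9.81 = 75399.66 N/m^3
P = 75399.66 * 0.94 = 70875.6804 Pa

70875.6804 Pa


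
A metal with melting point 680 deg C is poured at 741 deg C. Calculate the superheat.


Formula: Superheat = T_pour - T_melt
Superheat = 741 - 680 = 61 deg C


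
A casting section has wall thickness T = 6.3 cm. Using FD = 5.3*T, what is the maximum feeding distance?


Formula: FD = 5.3 * T  (riser feeding-distance rule)
FD = 5.3 * 6.3 cm = 33.3900 cm

Final answer: 33.3900 cm


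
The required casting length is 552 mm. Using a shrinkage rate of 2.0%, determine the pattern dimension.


Formula: L_pattern = L_casting * (1 + shrinkage_rate/100)
Shrinkage factor = 1 + 2.0/100 = 1.02
L_pattern = 552 mm * 1.02 = 563.0400 mm


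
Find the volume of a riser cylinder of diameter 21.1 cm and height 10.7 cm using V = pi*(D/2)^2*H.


Formula: V = pi * (D/2)^2 * H  (cylinder volume)
Radius = D/2 = 21.1/2 = 10.55 cm
V = pi * 10.55^2 * 10.7 = 3741.4381 cm^3


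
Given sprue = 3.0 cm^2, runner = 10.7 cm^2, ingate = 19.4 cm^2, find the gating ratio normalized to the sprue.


Sprue:Runner:Ingate = 1 : 10.7/3.0 : 19.4/3.0 = 1:3.57:6.47


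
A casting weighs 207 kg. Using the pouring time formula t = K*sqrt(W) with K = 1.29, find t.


Formula: t = K * sqrt(W)
sqrt(W) = sqrt(207) = 14.38749
t = 1.29 * 14.38749 = 18.5599 s

Answer: 18.5599 s


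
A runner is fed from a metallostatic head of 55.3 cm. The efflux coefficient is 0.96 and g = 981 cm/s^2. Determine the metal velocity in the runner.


Formula: v = Cd * sqrt(2 * g * h)  (Torricelli with discharge coefficient)
2*g*h = 2 * 981 * 55.3 = 108498.6 cm^2/s^2
sqrt(108498.6) = 329.39126 cm/s
v = 0.96 * 329.39126 = 316.2156 cm/s

316.2156 cm/s


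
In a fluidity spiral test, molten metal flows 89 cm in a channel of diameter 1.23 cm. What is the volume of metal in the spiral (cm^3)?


Formula: V = pi * (d/2)^2 * L  (cylinder volume)
Radius = 1.23/2 = 0.615 cm
V = pi * 0.615^2 * 89 = 105.7524 cm^3


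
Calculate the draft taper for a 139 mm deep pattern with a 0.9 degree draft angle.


Formula: taper = depth * tan(draft_angle)
tan(0.9 deg) = 0.0157093
taper = 139 mm * 0.0157093 = 2.1836 mm

Answer: 2.1836 mm


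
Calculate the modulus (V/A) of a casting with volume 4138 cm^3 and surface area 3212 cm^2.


Formula: Casting Modulus M = V / A
M = 4138 cm^3 / 3212 cm^2 = 1.2883 cm

Answer: 1.2883 cm


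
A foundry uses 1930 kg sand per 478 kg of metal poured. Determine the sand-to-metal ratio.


Formula: Sand-to-Metal Ratio = W_sand / W_metal
Ratio = 1930 kg / 478 kg = 4.0377

Answer: 4.0377


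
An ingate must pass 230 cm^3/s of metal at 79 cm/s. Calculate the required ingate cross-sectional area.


Formula: A_ingate = Q / v  (continuity equation)
A = 230 cm^3/s / 79 cm/s = 2.9114 cm^2


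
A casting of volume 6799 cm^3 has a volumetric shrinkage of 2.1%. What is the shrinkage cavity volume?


Formula: V_shrink = V_casting * shrinkage_pct / 100
V_shrink = 6799 cm^3 * 2.1 / 100 = 142.7790 cm^3


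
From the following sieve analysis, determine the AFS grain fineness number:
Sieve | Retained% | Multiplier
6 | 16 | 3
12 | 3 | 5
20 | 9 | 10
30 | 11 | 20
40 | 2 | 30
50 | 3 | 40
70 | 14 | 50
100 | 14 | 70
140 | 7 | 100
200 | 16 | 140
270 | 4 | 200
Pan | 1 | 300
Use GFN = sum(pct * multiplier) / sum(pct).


Formula: GFN = sum(pct * multiplier) / sum(pct)
sum(pct * multiplier) = 6273
sum(pct) = 100
GFN = 6273 / 100 = 62.73

Answer: 62.73


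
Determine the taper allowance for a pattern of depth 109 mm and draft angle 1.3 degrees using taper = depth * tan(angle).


Formula: taper = depth * tan(draft_angle)
tan(1.3 deg) = 0.0226932
taper = 109 mm * 0.0226932 = 2.4736 mm

Answer: 2.4736 mm


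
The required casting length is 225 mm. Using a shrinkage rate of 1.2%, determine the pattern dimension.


Formula: L_pattern = L_casting * (1 + shrinkage_rate/100)
Shrinkage factor = 1 + 1.2/100 = 1.012
L_pattern = 225 mm * 1.012 = 227.7000 mm

Final answer: 227.7000 mm


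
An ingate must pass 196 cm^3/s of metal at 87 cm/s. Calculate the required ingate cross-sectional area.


Formula: A_ingate = Q / v  (continuity equation)
A = 196 cm^3/s / 87 cm/s = 2.2529 cm^2


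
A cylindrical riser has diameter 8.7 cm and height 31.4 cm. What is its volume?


Formula: V = pi * (D/2)^2 * H  (cylinder volume)
Radius = D/2 = 8.7/2 = 4.35 cm
V = pi * 4.35^2 * 31.4 = 1866.6291 cm^3


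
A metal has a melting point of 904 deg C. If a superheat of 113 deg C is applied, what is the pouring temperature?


Formula: T_pour = T_melt + Superheat
T_pour = 904 + 113 = 1017 deg C


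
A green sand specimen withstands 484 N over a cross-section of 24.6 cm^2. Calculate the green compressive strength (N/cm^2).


Formula: Compressive Strength = Force / Area
Strength = 484 N / 24.6 cm^2 = 19.6748 N/cm^2

Answer: 19.6748 N/cm^2


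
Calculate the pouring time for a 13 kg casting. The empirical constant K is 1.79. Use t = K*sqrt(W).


Formula: t = K * sqrt(W)
sqrt(W) = sqrt(13) = 3.60555
t = 1.79 * 3.60555 = 6.4539 s

Answer: 6.4539 s


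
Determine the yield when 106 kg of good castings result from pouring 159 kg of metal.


Formula: Casting Yield = (W_good / W_total) * 100
Yield = (106 kg / 159 kg) * 100 = 66.6667%

66.6667%


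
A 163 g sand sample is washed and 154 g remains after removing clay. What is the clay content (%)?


Formula: Clay% = (W_total - W_washed) / W_total * 100
Clay mass = 163 - 154 = 9 g
Clay% = 9 / 163 * 100 = 5.5215%

Answer: 5.5215%


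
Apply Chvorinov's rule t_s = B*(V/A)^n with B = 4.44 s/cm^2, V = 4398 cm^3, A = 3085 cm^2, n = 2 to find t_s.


Formula: t_s = B * (V/A)^n  (Chvorinov's rule, n=2)
Modulus M = V/A = 4398/3085 = 1.425608 cm
M^2 = 1.425608^2 = 2.032358 cm^2
t_s = 4.44 * 2.032358 = 9.0237 s

Answer: 9.0237 s


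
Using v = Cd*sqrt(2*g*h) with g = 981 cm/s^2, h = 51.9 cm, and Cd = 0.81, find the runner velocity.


Formula: v = Cd * sqrt(2 * g * h)  (Torricelli with discharge coefficient)
2*g*h = 2 * 981 * 51.9 = 101827.8 cm^2/s^2
sqrt(101827.8) = 319.10469 cm/s
v = 0.81 * 319.10469 = 258.4748 cm/s


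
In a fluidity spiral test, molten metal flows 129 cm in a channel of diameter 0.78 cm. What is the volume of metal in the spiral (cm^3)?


Formula: V = pi * (d/2)^2 * L  (cylinder volume)
Radius = 0.78/2 = 0.39 cm
V = pi * 0.39^2 * 129 = 61.6409 cm^3

61.6409 cm^3


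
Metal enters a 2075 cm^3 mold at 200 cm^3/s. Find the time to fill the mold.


Formula: t_fill = V_mold / Q_flow
t = 2075 cm^3 / 200 cm^3/s = 10.3750 s


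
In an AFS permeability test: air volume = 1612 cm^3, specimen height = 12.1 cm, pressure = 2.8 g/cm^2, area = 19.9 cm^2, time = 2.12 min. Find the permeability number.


Formula: Permeability Number P = (V * H) / (p * A * t)
Numerator: V * H = 1612 * 12.1 = 19505.2
Denominator: p * A * t = 2.8 * 19.9 * 2.12 = 118.1264
P = 19505.2 / 118.1264 = 165.1214


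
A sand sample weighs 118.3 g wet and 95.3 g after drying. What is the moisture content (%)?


Formula: MC = (W_wet - W_dry) / W_wet * 100
Water mass = 118.3 - 95.3 = 23.0 g
MC = 23.0 / 118.3 * 100 = 19.4421%


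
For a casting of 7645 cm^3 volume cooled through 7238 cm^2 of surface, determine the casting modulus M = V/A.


Formula: Casting Modulus M = V / A
M = 7645 cm^3 / 7238 cm^2 = 1.0562 cm

1.0562 cm


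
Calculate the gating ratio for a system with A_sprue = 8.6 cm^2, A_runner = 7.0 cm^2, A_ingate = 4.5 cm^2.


Sprue:Runner:Ingate = 1 : 7.0/8.6 : 4.5/8.6 = 1:0.81:0.52

Final answer: 1:0.81:0.52


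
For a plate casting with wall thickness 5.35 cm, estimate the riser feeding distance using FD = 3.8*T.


Formula: FD = 3.8 * T  (riser feeding-distance rule)
FD = 3.8 * 5.35 cm = 20.3300 cm

Final answer: 20.3300 cm


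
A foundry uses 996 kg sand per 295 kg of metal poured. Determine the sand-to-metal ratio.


Formula: Sand-to-Metal Ratio = W_sand / W_metal
Ratio = 996 kg / 295 kg = 3.3763

Answer: 3.3763


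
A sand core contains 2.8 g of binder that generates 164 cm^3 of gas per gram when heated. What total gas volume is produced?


Formula: V_gas = W_binder * gas_evolution_rate
V = 2.8 g * 164 cm^3/g = 459.2000 cm^3


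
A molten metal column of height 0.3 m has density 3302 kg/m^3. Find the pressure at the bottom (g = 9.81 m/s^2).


Formula: P = rho * g * h
rho * g = 3302 * 9.81 = 32392.62 N/m^3
P = 32392.62 * 0.3 = 9717.7860 Pa

9717.7860 Pa


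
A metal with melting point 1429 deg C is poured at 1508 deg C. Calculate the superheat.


Formula: Superheat = T_pour - T_melt
Superheat = 1508 - 1429 = 79 deg C

79 deg C


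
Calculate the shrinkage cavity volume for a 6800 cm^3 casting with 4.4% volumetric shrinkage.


Formula: V_shrink = V_casting * shrinkage_pct / 100
V_shrink = 6800 cm^3 * 4.4 / 100 = 299.2000 cm^3

299.2000 cm^3


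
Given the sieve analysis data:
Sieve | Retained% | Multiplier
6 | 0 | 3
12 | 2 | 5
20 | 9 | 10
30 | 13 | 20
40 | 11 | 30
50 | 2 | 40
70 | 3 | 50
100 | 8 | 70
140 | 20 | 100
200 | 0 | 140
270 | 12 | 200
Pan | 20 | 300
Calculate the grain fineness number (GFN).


Formula: GFN = sum(pct * multiplier) / sum(pct)
sum(pct * multiplier) = 11880
sum(pct) = 100
GFN = 11880 / 100 = 118.80

118.80


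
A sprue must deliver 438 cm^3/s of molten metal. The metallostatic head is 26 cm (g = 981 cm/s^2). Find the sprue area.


Formula: v = sqrt(2*g*h), A = Q/v
Velocity: v = sqrt(2 * 981 * 26) = sqrt(51012) = 225.8584 cm/s
Sprue area: A = Q / v = 438 / 225.8584 = 1.9393 cm^2

Answer: 1.9393 cm^2


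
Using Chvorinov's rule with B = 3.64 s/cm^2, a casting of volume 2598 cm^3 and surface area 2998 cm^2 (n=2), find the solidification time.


Formula: t_s = B * (V/A)^n  (Chvorinov's rule, n=2)
Modulus M = V/A = 2598/2998 = 0.866578 cm
M^2 = 0.866578^2 = 0.750957 cm^2
t_s = 3.64 * 0.750957 = 2.7335 s

Answer: 2.7335 s


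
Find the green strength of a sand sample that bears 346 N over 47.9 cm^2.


Formula: Compressive Strength = Force / Area
Strength = 346 N / 47.9 cm^2 = 7.2234 N/cm^2

Answer: 7.2234 N/cm^2


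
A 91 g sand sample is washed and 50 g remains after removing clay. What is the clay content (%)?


Formula: Clay% = (W_total - W_washed) / W_total * 100
Clay mass = 91 - 50 = 41 g
Clay% = 41 / 91 * 100 = 45.0549%


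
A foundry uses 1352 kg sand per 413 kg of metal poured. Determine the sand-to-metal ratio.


Formula: Sand-to-Metal Ratio = W_sand / W_metal
Ratio = 1352 kg / 413 kg = 3.2736

Answer: 3.2736


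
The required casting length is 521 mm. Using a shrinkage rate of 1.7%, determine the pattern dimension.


Formula: L_pattern = L_casting * (1 + shrinkage_rate/100)
Shrinkage factor = 1 + 1.7/100 = 1.017
L_pattern = 521 mm * 1.017 = 529.8570 mm

Final answer: 529.8570 mm


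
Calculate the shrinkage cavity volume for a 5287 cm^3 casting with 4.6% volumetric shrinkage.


Formula: V_shrink = V_casting * shrinkage_pct / 100
V_shrink = 5287 cm^3 * 4.6 / 100 = 243.2020 cm^3

243.2020 cm^3


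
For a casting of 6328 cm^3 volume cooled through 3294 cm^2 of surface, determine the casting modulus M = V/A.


Formula: Casting Modulus M = V / A
M = 6328 cm^3 / 3294 cm^2 = 1.9211 cm

1.9211 cm


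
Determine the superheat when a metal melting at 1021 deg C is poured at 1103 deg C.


Formula: Superheat = T_pour - T_melt
Superheat = 1103 - 1021 = 82 deg C

Answer: 82 deg C


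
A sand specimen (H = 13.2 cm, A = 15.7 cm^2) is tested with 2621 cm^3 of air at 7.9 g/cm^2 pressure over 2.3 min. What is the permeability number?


Formula: Permeability Number P = (V * H) / (p * A * t)
Numerator: V * H = 2621 * 13.2 = 34597.2
Denominator: p * A * t = 7.9 * 15.7 * 2.3 = 285.269
P = 34597.2 / 285.269 = 121.2792

Final answer: 121.2792


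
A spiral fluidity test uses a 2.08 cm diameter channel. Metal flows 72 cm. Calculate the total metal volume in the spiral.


Formula: V = pi * (d/2)^2 * L  (cylinder volume)
Radius = 2.08/2 = 1.04 cm
V = pi * 1.04^2 * 72 = 244.6522 cm^3

244.6522 cm^3


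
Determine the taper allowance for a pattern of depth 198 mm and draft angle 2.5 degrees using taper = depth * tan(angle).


Formula: taper = depth * tan(draft_angle)
tan(2.5 deg) = 0.0436609
taper = 198 mm * 0.0436609 = 8.6449 mm


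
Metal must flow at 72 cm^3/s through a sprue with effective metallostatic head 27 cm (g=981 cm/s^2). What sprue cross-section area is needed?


Formula: v = sqrt(2*g*h), A = Q/v
Velocity: v = sqrt(2 * 981 * 27) = sqrt(52974) = 230.1608 cm/s
Sprue area: A = Q / v = 72 / 230.1608 = 0.3128 cm^2

Final answer: 0.3128 cm^2


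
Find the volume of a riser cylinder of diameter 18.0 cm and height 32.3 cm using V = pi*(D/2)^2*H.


Formula: V = pi * (D/2)^2 * H  (cylinder volume)
Radius = D/2 = 18.0/2 = 9.0 cm
V = pi * 9.0^2 * 32.3 = 8219.3489 cm^3

Answer: 8219.3489 cm^3


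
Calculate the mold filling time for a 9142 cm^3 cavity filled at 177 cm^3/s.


Formula: t_fill = V_mold / Q_flow
t = 9142 cm^3 / 177 cm^3/s = 51.6497 s

51.6497 s


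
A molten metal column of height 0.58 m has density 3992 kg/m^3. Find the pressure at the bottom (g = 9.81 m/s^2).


Formula: P = rho * g * h
rho * g = 3992 * 9.81 = 39161.52 N/m^3
P = 39161.52 * 0.58 = 22713.6816 Pa

Answer: 22713.6816 Pa


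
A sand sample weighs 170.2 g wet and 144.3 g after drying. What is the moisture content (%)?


Formula: MC = (W_wet - W_dry) / W_wet * 100
Water mass = 170.2 - 144.3 = 25.9 g
MC = 25.9 / 170.2 * 100 = 15.2174%

Final answer: 15.2174%


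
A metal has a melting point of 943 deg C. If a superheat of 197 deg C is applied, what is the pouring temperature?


Formula: T_pour = T_melt + Superheat
T_pour = 943 + 197 = 1140 deg C

Answer: 1140 deg C


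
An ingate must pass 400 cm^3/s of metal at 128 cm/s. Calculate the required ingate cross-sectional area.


Formula: A_ingate = Q / v  (continuity equation)
A = 400 cm^3/s / 128 cm/s = 3.1250 cm^2


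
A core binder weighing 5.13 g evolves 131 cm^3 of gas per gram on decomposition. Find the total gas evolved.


Formula: V_gas = W_binder * gas_evolution_rate
V = 5.13 g * 131 cm^3/g = 672.0300 cm^3


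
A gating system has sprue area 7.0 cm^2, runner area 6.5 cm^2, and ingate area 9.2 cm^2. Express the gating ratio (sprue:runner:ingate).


Sprue:Runner:Ingate = 1 : 6.5/7.0 : 9.2/7.0 = 1:0.93:1.31


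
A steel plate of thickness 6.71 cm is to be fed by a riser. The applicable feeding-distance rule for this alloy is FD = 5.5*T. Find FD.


Formula: FD = 5.5 * T  (riser feeding-distance rule)
FD = 5.5 * 6.71 cm = 36.9050 cm

Final answer: 36.9050 cm


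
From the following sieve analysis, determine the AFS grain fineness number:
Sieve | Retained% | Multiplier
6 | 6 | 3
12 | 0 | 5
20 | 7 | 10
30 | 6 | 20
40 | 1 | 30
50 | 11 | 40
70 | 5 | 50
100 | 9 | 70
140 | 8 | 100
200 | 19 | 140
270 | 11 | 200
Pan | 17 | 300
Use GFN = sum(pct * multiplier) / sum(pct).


Formula: GFN = sum(pct * multiplier) / sum(pct)
sum(pct * multiplier) = 12318
sum(pct) = 100
GFN = 12318 / 100 = 123.18

Final answer: 123.18


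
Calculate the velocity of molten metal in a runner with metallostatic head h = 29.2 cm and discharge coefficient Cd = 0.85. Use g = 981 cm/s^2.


Formula: v = Cd * sqrt(2 * g * h)  (Torricelli with discharge coefficient)
2*g*h = 2 * 981 * 29.2 = 57290.4 cm^2/s^2
sqrt(57290.4) = 239.35413 cm/s
v = 0.85 * 239.35413 = 203.4510 cm/s


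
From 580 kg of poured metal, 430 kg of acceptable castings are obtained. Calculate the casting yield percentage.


Formula: Casting Yield = (W_good / W_total) * 100
Yield = (430 kg / 580 kg) * 100 = 74.1379%


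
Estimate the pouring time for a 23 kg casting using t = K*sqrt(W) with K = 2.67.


Formula: t = K * sqrt(W)
sqrt(W) = sqrt(23) = 4.79583
t = 2.67 * 4.79583 = 12.8049 s

Final answer: 12.8049 s


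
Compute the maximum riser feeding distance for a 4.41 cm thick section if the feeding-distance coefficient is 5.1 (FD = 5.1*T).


Formula: FD = 5.1 * T  (riser feeding-distance rule)
FD = 5.1 * 4.41 cm = 22.4910 cm

22.4910 cm


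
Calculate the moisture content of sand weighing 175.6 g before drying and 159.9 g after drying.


Formula: MC = (W_wet - W_dry) / W_wet * 100
Water mass = 175.6 - 159.9 = 15.7 g
MC = 15.7 / 175.6 * 100 = 8.9408%

Answer: 8.9408%


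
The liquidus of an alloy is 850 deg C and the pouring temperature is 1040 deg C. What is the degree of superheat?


Formula: Superheat = T_pour - T_melt
Superheat = 1040 - 850 = 190 deg C

190 deg C


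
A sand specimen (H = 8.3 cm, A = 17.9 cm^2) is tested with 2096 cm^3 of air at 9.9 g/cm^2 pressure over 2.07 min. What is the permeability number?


Formula: Permeability Number P = (V * H) / (p * A * t)
Numerator: V * H = 2096 * 8.3 = 17396.8
Denominator: p * A * t = 9.9 * 17.9 * 2.07 = 366.8247
P = 17396.8 / 366.8247 = 47.4254

Final answer: 47.4254


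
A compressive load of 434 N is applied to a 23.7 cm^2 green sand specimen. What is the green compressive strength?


Formula: Compressive Strength = Force / Area
Strength = 434 N / 23.7 cm^2 = 18.3122 N/cm^2


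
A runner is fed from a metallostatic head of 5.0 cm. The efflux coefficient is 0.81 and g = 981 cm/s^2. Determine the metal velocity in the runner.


Formula: v = Cd * sqrt(2 * g * h)  (Torricelli with discharge coefficient)
2*g*h = 2 * 981 * 5.0 = 9810.0 cm^2/s^2
sqrt(9810.0) = 99.04544 cm/s
v = 0.81 * 99.04544 = 80.2268 cm/s


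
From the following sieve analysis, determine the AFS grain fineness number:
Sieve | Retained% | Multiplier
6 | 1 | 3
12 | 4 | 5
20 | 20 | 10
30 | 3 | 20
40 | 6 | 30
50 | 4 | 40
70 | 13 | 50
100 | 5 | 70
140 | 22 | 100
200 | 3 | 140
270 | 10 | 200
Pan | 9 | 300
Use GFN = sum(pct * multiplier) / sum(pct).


Formula: GFN = sum(pct * multiplier) / sum(pct)
sum(pct * multiplier) = 8943
sum(pct) = 100
GFN = 8943 / 100 = 89.43

Answer: 89.43


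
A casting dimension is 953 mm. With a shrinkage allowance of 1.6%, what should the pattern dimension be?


Formula: L_pattern = L_casting * (1 + shrinkage_rate/100)
Shrinkage factor = 1 + 1.6/100 = 1.016
L_pattern = 953 mm * 1.016 = 968.2480 mm


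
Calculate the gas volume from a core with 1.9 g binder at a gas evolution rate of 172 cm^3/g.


Formula: V_gas = W_binder * gas_evolution_rate
V = 1.9 g * 172 cm^3/g = 326.8000 cm^3

Answer: 326.8000 cm^3


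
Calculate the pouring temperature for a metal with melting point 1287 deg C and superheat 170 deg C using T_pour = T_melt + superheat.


Formula: T_pour = T_melt + Superheat
T_pour = 1287 + 170 = 1457 deg C

Final answer: 1457 deg C


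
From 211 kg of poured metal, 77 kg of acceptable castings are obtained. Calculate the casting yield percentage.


Formula: Casting Yield = (W_good / W_total) * 100
Yield = (77 kg / 211 kg) * 100 = 36.4929%

36.4929%


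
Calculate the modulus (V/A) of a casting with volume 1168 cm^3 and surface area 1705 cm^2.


Formula: Casting Modulus M = V / A
M = 1168 cm^3 / 1705 cm^2 = 0.6850 cm

Final answer: 0.6850 cm


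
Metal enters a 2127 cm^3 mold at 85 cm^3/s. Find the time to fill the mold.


Formula: t_fill = V_mold / Q_flow
t = 2127 cm^3 / 85 cm^3/s = 25.0235 s

25.0235 s


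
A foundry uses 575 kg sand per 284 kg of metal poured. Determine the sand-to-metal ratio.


Formula: Sand-to-Metal Ratio = W_sand / W_metal
Ratio = 575 kg / 284 kg = 2.0246

2.0246


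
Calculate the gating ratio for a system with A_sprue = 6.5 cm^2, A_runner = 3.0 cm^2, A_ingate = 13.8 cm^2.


Sprue:Runner:Ingate = 1 : 3.0/6.5 : 13.8/6.5 = 1:0.46:2.12


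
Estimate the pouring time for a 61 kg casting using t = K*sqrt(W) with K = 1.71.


Formula: t = K * sqrt(W)
sqrt(W) = sqrt(61) = 7.81025
t = 1.71 * 7.81025 = 13.3555 s

Answer: 13.3555 s


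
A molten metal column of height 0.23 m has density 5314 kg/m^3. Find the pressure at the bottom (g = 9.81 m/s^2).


Formula: P = rho * g * h
rho * g = 5314 * 9.81 = 52130.34 N/m^3
P = 52130.34 * 0.23 = 11989.9782 Pa

11989.9782 Pa


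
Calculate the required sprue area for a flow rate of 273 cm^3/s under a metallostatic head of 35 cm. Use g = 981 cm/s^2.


Formula: v = sqrt(2*g*h), A = Q/v
Velocity: v = sqrt(2 * 981 * 35) = sqrt(68670) = 262.0496 cm/s
Sprue area: A = Q / v = 273 / 262.0496 = 1.0418 cm^2


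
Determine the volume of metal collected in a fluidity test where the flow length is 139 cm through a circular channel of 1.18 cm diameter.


Formula: V = pi * (d/2)^2 * L  (cylinder volume)
Radius = 1.18/2 = 0.59 cm
V = pi * 0.59^2 * 139 = 152.0088 cm^3


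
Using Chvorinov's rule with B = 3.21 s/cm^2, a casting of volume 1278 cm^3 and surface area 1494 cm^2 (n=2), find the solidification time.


Formula: t_s = B * (V/A)^n  (Chvorinov's rule, n=2)
Modulus M = V/A = 1278/1494 = 0.855422 cm
M^2 = 0.855422^2 = 0.731747 cm^2
t_s = 3.21 * 0.731747 = 2.3489 s

Final answer: 2.3489 s


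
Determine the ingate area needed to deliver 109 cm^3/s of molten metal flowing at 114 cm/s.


Formula: A_ingate = Q / v  (continuity equation)
A = 109 cm^3/s / 114 cm/s = 0.9561 cm^2

Final answer: 0.9561 cm^2


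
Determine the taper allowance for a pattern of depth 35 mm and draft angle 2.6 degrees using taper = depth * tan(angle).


Formula: taper = depth * tan(draft_angle)
tan(2.6 deg) = 0.0454097
taper = 35 mm * 0.0454097 = 1.5893 mm

Answer: 1.5893 mm


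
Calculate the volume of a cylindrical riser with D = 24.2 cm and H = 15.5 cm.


Formula: V = pi * (D/2)^2 * H  (cylinder volume)
Radius = D/2 = 24.2/2 = 12.1 cm
V = pi * 12.1^2 * 15.5 = 7129.3890 cm^3

7129.3890 cm^3


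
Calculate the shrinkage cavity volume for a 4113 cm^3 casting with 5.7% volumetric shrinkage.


Formula: V_shrink = V_casting * shrinkage_pct / 100
V_shrink = 4113 cm^3 * 5.7 / 100 = 234.4410 cm^3

Final answer: 234.4410 cm^3


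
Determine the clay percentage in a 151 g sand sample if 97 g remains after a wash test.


Formula: Clay% = (W_total - W_washed) / W_total * 100
Clay mass = 151 - 97 = 54 g
Clay% = 54 / 151 * 100 = 35.7616%


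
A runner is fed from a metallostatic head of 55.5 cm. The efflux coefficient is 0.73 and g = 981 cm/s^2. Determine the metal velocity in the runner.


Formula: v = Cd * sqrt(2 * g * h)  (Torricelli with discharge coefficient)
2*g*h = 2 * 981 * 55.5 = 108891.0 cm^2/s^2
sqrt(108891.0) = 329.98636 cm/s
v = 0.73 * 329.98636 = 240.8900 cm/s

240.8900 cm/s


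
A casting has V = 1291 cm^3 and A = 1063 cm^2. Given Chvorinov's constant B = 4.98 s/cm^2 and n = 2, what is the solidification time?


Formula: t_s = B * (V/A)^n  (Chvorinov's rule, n=2)
Modulus M = V/A = 1291/1063 = 1.214487 cm
M^2 = 1.214487^2 = 1.474979 cm^2
t_s = 4.98 * 1.474979 = 7.3454 s


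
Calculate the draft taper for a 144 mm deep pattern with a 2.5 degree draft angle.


Formula: taper = depth * tan(draft_angle)
tan(2.5 deg) = 0.0436609
taper = 144 mm * 0.0436609 = 6.2872 mm

Final answer: 6.2872 mm


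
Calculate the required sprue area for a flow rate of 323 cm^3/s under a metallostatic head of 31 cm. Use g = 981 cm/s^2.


Formula: v = sqrt(2*g*h), A = Q/v
Velocity: v = sqrt(2 * 981 * 31) = sqrt(60822) = 246.6212 cm/s
Sprue area: A = Q / v = 323 / 246.6212 = 1.3097 cm^2


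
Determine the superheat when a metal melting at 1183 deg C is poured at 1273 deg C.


Formula: Superheat = T_pour - T_melt
Superheat = 1273 - 1183 = 90 deg C

Final answer: 90 deg C


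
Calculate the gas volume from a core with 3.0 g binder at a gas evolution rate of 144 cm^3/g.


Formula: V_gas = W_binder * gas_evolution_rate
V = 3.0 g * 144 cm^3/g = 432.0000 cm^3

Final answer: 432.0000 cm^3


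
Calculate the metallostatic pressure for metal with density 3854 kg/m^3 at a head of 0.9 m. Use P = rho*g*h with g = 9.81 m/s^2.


Formula: P = rho * g * h
rho * g = 3854 * 9.81 = 37807.74 N/m^3
P = 37807.74 * 0.9 = 34026.9660 Pa

Final answer: 34026.9660 Pa


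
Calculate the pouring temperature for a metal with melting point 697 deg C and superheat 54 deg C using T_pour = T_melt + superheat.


Formula: T_pour = T_melt + Superheat
T_pour = 697 + 54 = 751 deg C

Answer: 751 deg C


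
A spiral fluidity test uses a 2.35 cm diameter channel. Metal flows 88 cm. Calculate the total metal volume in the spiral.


Formula: V = pi * (d/2)^2 * L  (cylinder volume)
Radius = 2.35/2 = 1.175 cm
V = pi * 1.175^2 * 88 = 381.6878 cm^3

Answer: 381.6878 cm^3


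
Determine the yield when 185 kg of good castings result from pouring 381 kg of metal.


Formula: Casting Yield = (W_good / W_total) * 100
Yield = (185 kg / 381 kg) * 100 = 48.5564%


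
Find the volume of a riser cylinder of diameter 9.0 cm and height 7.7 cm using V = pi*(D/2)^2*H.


Formula: V = pi * (D/2)^2 * H  (cylinder volume)
Radius = D/2 = 9.0/2 = 4.5 cm
V = pi * 4.5^2 * 7.7 = 489.8528 cm^3

489.8528 cm^3


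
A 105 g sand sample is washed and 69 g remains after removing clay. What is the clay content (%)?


Formula: Clay% = (W_total - W_washed) / W_total * 100
Clay mass = 105 - 69 = 36 g
Clay% = 36 / 105 * 100 = 34.2857%

Answer: 34.2857%


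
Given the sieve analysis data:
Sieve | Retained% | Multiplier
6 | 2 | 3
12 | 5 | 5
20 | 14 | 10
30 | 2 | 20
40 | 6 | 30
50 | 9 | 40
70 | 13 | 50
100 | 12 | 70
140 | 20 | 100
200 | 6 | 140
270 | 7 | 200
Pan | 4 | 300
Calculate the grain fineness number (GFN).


Formula: GFN = sum(pct * multiplier) / sum(pct)
sum(pct * multiplier) = 7681
sum(pct) = 100
GFN = 7681 / 100 = 76.81


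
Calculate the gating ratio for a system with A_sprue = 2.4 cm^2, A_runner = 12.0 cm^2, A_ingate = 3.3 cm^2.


Sprue:Runner:Ingate = 1 : 12.0/2.4 : 3.3/2.4 = 1:5.00:1.38


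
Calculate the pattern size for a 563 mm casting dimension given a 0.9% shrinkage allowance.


Formula: L_pattern = L_casting * (1 + shrinkage_rate/100)
Shrinkage factor = 1 + 0.9/100 = 1.009
L_pattern = 563 mm * 1.009 = 568.0670 mm

Final answer: 568.0670 mm


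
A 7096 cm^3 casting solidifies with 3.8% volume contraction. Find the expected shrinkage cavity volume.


Formula: V_shrink = V_casting * shrinkage_pct / 100
V_shrink = 7096 cm^3 * 3.8 / 100 = 269.6480 cm^3

269.6480 cm^3


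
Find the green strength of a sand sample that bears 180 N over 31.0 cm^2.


Formula: Compressive Strength = Force / Area
Strength = 180 N / 31.0 cm^2 = 5.8065 N/cm^2

Final answer: 5.8065 N/cm^2


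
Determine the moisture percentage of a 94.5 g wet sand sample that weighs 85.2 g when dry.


Formula: MC = (W_wet - W_dry) / W_wet * 100
Water mass = 94.5 - 85.2 = 9.3 g
MC = 9.3 / 94.5 * 100 = 9.8413%


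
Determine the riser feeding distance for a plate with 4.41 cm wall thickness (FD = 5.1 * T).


Formula: FD = 5.1 * T  (riser feeding-distance rule)
FD = 5.1 * 4.41 cm = 22.4910 cm


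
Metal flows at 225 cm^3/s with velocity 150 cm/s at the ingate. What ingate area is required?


Formula: A_ingate = Q / v  (continuity equation)
A = 225 cm^3/s / 150 cm/s = 1.5000 cm^2
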